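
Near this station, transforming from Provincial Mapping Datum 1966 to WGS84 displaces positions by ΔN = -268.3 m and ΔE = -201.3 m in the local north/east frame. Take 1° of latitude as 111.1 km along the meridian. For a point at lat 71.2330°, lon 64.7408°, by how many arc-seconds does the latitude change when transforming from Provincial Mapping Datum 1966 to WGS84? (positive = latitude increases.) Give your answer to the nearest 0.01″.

Δφ = -8.69″

1° of latitude = 111.1 km, so Δφ = -268.3 / 111100 = -0.0024149° = -8.694″.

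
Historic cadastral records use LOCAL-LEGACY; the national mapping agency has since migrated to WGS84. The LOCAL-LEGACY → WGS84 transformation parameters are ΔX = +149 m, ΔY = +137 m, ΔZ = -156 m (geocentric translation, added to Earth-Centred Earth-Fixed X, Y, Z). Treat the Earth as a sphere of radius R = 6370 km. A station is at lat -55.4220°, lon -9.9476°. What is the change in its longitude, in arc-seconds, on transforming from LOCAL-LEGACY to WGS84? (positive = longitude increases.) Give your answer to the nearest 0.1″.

sin φ = -0.823354, cos φ = 0.567528, sin λ = -0.172747, cos λ = 0.984966.
East component: ΔE = −sin λ·ΔX + cos λ·ΔY = −(-0.172747)(149) + (0.984966)(137) = 160.68 m.
1° of latitude spans πR/180 = 111177 m; at latitude φ, 1° of longitude spans that × cos φ = 63096.3 m, so Δλ = 160.68 / 63096.3 × 3600 = 9.168″.

Δλ = 9.2″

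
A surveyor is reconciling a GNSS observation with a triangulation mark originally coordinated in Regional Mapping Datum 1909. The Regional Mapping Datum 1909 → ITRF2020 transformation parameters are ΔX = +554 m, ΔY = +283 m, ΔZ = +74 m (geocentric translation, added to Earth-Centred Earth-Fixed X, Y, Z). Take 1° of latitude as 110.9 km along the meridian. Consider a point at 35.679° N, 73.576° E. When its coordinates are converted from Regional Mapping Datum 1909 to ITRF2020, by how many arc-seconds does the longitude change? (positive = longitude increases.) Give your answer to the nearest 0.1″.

sin φ = 0.583244, cos φ = 0.812297, sin λ = 0.959196, cos λ = 0.282743.
East component: ΔE = −sin λ·ΔX + cos λ·ΔY = −(0.959196)(554) + (0.282743)(283) = -451.38 m.
1° of latitude spans 110900 m; at latitude φ, 1° of longitude spans that × cos φ = 90083.8 m, so Δλ = -451.38 / 90083.8 × 3600 = -18.038″.

Δλ = -18.0″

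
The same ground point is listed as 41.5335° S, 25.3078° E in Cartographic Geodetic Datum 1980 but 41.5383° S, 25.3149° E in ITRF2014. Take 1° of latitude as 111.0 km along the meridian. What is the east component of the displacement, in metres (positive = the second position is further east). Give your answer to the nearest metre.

Δφ = -41.5383° − -41.5335° = -0.0048°; Δλ = 25.3149° − 25.3078° = +0.0071°.
ΔN = Δφ × 111000 = -532.8 m; ΔE = Δλ × 111000 × cos(-41.5335°) = +0.0071 × 111000 × 0.748568 = 589.9 m.

ΔE = 590 m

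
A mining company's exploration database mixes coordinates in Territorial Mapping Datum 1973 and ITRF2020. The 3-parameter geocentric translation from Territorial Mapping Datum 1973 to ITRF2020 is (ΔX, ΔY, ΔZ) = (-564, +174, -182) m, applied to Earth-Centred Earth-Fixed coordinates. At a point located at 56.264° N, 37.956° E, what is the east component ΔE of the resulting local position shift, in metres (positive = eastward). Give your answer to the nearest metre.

The local east axis at (φ, λ) is (−sin λ, cos λ, 0), so ΔE = −sin(37.956°)·(-564) + cos(37.956°)·174 = 484.09 m.

ΔE = 484 m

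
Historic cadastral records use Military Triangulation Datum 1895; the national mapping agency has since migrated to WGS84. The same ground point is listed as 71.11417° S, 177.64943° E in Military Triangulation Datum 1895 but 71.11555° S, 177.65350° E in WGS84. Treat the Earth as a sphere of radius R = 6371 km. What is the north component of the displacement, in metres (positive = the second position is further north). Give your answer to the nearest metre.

ΔN = -153 m

Δφ = -71.11555° − -71.11417° = -0.00138°; Δλ = 177.65350° − 177.64943° = +0.00407°.
1° along a meridian = πR/180 = 111195 m.
ΔN = Δφ × 111195 = -153.4 m; ΔE = Δλ × 111195 × cos(-71.11417°) = +0.00407 × 111195 × 0.323683 = 146.5 m.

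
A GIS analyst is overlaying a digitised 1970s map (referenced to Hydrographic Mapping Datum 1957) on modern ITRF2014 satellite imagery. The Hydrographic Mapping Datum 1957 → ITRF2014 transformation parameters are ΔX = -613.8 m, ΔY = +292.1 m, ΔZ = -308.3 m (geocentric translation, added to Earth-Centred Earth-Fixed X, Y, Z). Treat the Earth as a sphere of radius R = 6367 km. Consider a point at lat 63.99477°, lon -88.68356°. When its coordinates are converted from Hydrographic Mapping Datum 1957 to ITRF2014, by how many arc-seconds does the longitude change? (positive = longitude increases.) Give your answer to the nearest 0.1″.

sin φ = 0.898754, cos φ = 0.438453, sin λ = -0.999736, cos λ = 0.022974.
East component: ΔE = −sin λ·ΔX + cos λ·ΔY = −(-0.999736)(-613.8) + (0.022974)(292.1) = -606.93 m.
1° of latitude spans πR/180 = 111125 m; at latitude φ, 1° of longitude spans that × cos φ = 48723.2 m, so Δλ = -606.93 / 48723.2 × 3600 = -44.844″.

Δλ = -44.8″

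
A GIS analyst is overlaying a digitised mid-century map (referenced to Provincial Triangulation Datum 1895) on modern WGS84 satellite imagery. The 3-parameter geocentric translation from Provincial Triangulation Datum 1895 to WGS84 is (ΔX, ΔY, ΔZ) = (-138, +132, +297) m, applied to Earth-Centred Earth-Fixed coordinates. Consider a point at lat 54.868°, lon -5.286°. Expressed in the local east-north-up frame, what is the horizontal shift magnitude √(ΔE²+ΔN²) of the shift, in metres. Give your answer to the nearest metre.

The local east axis at (φ, λ) is (−sin λ, cos λ, 0), so ΔE = −sin(-5.286°)·(-138) + cos(-5.286°)·132 = 118.73 m.
The local north axis is (−sin φ cos λ, −sin φ sin λ, cos φ), giving ΔN = 112.380 + 9.945 + 170.912 = 293.24 m.
Horizontal magnitude = √(ΔE² + ΔN²) = √(118.73² + 293.24²) = 316.36 m.

316 m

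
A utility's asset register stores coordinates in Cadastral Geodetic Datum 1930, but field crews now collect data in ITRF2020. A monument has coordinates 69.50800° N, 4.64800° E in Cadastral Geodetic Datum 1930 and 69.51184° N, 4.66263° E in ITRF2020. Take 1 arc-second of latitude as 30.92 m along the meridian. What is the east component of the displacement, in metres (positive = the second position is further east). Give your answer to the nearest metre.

Δφ = 69.51184° − 69.50800° = +0.00384°; Δλ = 4.66263° − 4.64800° = +0.01463°.
1° of latitude = 3600 × 30.92 = 111312 m.
ΔN = Δφ × 111312 = 427.4 m; ΔE = Δλ × 111312 × cos(69.50800°) = +0.01463 × 111312 × 0.350077 = 570.1 m.

ΔE = 570 m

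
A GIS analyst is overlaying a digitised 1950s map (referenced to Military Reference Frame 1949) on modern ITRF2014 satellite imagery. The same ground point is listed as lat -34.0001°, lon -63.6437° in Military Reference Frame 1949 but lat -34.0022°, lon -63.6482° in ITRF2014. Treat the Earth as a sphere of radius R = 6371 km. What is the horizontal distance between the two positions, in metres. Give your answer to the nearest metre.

Δφ = -34.0022° − -34.0001° = -0.0021°; Δλ = -63.6482° − -63.6437° = -0.0045°.
1° along a meridian = πR/180 = 111195 m.
ΔN = Δφ × 111195 = -233.5 m; ΔE = Δλ × 111195 × cos(-34.0001°) = -0.0045 × 111195 × 0.829037 = -414.8 m.
Distance = √(ΔE² + ΔN²) = √((-414.8)² + (-233.5)²) = 476.0 m.

476 m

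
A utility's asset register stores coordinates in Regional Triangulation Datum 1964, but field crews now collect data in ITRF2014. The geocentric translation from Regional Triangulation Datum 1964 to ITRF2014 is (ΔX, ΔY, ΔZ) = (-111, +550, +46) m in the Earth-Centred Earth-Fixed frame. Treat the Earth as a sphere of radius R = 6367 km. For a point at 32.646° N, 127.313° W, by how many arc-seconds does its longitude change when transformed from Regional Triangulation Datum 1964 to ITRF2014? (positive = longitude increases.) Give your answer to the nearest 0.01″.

sin φ = 0.539447, cos φ = 0.842020, sin λ = -0.795336, cos λ = -0.606169.
East component: ΔE = −sin λ·ΔX + cos λ·ΔY = −(-0.795336)(-111) + (-0.606169)(550) = -421.68 m.
1° of latitude spans πR/180 = 111125 m; at latitude φ, 1° of longitude spans that × cos φ = 93569.5 m, so Δλ = -421.68 / 93569.5 × 3600 = -16.224″.

Δλ = -16.22″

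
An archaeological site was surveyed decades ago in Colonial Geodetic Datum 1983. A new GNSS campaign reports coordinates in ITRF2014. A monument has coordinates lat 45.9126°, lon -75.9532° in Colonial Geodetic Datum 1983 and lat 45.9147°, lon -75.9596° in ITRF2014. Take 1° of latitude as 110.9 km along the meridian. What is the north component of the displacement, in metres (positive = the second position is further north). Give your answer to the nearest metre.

Δφ = 45.9147° − 45.9126° = +0.0021°; Δλ = -75.9596° − -75.9532° = -0.0064°.
ΔN = Δφ × 110900 = 232.9 m; ΔE = Δλ × 110900 × cos(45.9126°) = -0.0064 × 110900 × 0.695755 = -493.8 m.

ΔN = 233 m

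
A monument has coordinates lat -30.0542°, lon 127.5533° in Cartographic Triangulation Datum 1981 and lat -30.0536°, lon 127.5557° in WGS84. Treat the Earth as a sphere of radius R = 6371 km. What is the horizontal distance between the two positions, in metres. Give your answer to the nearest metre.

Δφ = -30.0536° − -30.0542° = +0.0006°; Δλ = 127.5557° − 127.5533° = +0.0024°.
1° along a meridian = πR/180 = 111195 m.
ΔN = Δφ × 111195 = 66.7 m; ΔE = Δλ × 111195 × cos(-30.0542°) = +0.0024 × 111195 × 0.865552 = 231.0 m.
Distance = √(ΔE² + ΔN²) = √(231.0² + 66.7²) = 240.4 m.

240 m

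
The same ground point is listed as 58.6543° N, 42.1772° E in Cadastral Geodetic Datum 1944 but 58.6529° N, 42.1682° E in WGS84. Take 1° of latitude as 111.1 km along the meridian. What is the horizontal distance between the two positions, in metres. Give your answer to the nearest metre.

Δφ = 58.6529° − 58.6543° = -0.0014°; Δλ = 42.1682° − 42.1772° = -0.0090°.
ΔN = Δφ × 111100 = -155.5 m; ΔE = Δλ × 111100 × cos(58.6543°) = -0.0090 × 111100 × 0.520200 = -520.1 m.
Distance = √(ΔE² + ΔN²) = √((-520.1)² + (-155.5)²) = 542.9 m.

543 m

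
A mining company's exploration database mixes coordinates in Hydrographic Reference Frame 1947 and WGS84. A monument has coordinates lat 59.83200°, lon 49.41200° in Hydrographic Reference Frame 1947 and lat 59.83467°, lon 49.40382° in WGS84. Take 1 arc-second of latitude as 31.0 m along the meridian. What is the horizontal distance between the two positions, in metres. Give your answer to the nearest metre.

Δφ = 59.83467° − 59.83200° = +0.00267°; Δλ = 49.40382° − 49.41200° = -0.00818°.
1° of latitude = 3600 × 31.00 = 111600 m.
ΔN = Δφ × 111600 = 298.0 m; ΔE = Δλ × 111600 × cos(59.83200°) = -0.00818 × 111600 × 0.502537 = -458.8 m.
Distance = √(ΔE² + ΔN²) = √((-458.8)² + 298.0²) = 547.0 m.

547 m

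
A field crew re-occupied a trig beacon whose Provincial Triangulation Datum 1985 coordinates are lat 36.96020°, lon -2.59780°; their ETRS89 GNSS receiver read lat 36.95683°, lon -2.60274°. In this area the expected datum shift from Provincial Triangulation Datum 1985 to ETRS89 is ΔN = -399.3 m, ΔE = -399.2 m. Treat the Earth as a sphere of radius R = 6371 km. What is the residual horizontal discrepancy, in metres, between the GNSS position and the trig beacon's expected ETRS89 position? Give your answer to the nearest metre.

47 m

Observed coordinate differences: Δφ = -0.00337°, Δλ = -0.00494°.
Converting to metres (1° lat = 111195 m, cos φ = 0.799053): observed ΔN = -374.7 m, observed ΔE = -438.9 m.
Subtracting the expected shift leaves a residual of -374.7 − (-399.3) = 24.6 m north and -438.9 − (-399.2) = -39.7 m east.
Residual distance = √(24.6² + (-39.7)²) = 46.7 m.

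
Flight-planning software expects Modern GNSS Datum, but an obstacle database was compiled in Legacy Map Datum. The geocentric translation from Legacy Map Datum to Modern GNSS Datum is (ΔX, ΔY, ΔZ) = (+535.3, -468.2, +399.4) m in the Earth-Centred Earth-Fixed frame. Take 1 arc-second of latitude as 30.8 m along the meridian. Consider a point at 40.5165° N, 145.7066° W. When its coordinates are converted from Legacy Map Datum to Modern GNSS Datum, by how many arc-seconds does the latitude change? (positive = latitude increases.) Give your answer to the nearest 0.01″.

Δφ = 13.62″

sin φ = 0.649667, cos φ = 0.760219, sin λ = -0.563431, cos λ = -0.826163.
North component: ΔN = −sin φ cos λ·ΔX − sin φ sin λ·ΔY + cos φ·ΔZ = −(0.649667)(-0.826163)(535.3) − (0.649667)(-0.563431)(-468.2) + (0.760219)(399.4) = 419.56 m.
1° of latitude spans 3600 × 30.80 = 110880 m, so Δφ = 419.56 / 110880 × 3600 = 13.622″.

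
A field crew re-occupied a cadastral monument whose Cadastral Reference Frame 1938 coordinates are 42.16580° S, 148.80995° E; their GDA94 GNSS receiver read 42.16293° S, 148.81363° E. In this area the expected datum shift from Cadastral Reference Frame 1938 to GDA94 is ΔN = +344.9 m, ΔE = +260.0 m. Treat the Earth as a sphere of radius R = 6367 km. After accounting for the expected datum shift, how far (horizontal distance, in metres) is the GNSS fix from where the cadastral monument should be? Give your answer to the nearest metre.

50 m

Observed coordinate differences: Δφ = +0.00287°, Δλ = +0.00368°.
Converting to metres (1° lat = 111125 m, cos φ = 0.741205): observed ΔN = 318.9 m, observed ΔE = 303.1 m.
Subtracting the expected shift leaves a residual of 318.9 − (344.9) = -26.0 m north and 303.1 − (260.0) = 43.1 m east.
Residual distance = √((-26.0)² + 43.1²) = 50.3 m.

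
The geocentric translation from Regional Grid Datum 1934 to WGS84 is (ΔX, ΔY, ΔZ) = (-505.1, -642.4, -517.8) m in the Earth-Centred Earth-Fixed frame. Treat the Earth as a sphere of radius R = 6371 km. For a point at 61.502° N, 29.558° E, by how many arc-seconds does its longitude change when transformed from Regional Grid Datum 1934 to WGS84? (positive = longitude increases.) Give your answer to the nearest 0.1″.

Δλ = -21.0″

sin φ = 0.878834, cos φ = 0.477128, sin λ = 0.493304, cos λ = 0.869857.
East component: ΔE = −sin λ·ΔX + cos λ·ΔY = −(0.493304)(-505.1) + (0.869857)(-642.4) = -309.63 m.
1° of latitude spans πR/180 = 111195 m; at latitude φ, 1° of longitude spans that × cos φ = 53054.2 m, so Δλ = -309.63 / 53054.2 × 3600 = -21.010″.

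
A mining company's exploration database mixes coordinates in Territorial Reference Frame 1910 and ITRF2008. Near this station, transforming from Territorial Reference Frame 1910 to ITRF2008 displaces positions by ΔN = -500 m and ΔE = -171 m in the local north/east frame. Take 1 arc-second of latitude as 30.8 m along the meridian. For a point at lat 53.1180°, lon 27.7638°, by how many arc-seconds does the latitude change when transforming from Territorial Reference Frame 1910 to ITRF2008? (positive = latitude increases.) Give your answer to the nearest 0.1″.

1″ of latitude = 30.80 m, so Δφ = -500.0 / 30.80 = -16.234″.

Δφ = -16.2″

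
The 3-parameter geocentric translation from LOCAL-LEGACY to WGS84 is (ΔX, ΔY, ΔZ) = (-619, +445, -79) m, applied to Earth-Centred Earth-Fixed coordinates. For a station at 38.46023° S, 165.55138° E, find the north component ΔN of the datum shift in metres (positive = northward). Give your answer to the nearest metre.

At φ = -38.46023°, λ = 165.55138°: sin φ = -0.621971, cos φ = 0.783040, sin λ = 0.249512, cos λ = -0.968372.
ΔN = −sin φ cos λ·ΔX − sin φ sin λ·ΔY + cos φ·ΔZ = −(-0.621971)(-0.968372)(-619) − (-0.621971)(0.249512)(445) + (0.783040)(-79) = 380.02 m.

ΔN = 380 m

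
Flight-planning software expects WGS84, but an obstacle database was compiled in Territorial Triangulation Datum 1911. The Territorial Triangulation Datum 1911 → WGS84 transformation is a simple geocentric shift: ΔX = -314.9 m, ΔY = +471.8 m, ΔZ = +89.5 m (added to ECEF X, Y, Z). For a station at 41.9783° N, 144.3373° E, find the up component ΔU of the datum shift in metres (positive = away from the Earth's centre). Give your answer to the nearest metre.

At φ = 41.9783°, λ = 144.3373°: sin φ = 0.668849, cos φ = 0.743398, sin λ = 0.583012, cos λ = -0.812463.
ΔU = cos φ cos λ·ΔX + cos φ sin λ·ΔY + sin φ·ΔZ = (0.743398)(-0.812463)(-314.9) + (0.743398)(0.583012)(471.8) + (0.668849)(89.5) = 454.54 m.

ΔU = 455 m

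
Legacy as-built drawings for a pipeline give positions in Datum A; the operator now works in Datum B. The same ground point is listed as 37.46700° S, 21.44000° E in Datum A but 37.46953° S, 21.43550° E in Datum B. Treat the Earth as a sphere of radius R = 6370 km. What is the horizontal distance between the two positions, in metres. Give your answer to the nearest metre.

Δφ = -37.46953° − -37.46700° = -0.00253°; Δλ = 21.43550° − 21.44000° = -0.00450°.
1° along a meridian = πR/180 = 111177 m.
ΔN = Δφ × 111177 = -281.3 m; ΔE = Δλ × 111177 × cos(-37.46700°) = -0.00450 × 111177 × 0.793704 = -397.1 m.
Distance = √(ΔE² + ΔN²) = √((-397.1)² + (-281.3)²) = 486.6 m.

487 m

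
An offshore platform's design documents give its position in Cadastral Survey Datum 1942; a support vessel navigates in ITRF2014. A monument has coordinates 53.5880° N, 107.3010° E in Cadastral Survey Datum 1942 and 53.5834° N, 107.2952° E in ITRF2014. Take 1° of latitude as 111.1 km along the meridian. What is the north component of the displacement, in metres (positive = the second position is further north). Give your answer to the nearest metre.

ΔN = -511 m

Δφ = 53.5834° − 53.5880° = -0.0046°; Δλ = 107.2952° − 107.3010° = -0.0058°.
ΔN = Δφ × 111100 = -511.1 m; ΔE = Δλ × 111100 × cos(53.5880°) = -0.0058 × 111100 × 0.593587 = -382.5 m.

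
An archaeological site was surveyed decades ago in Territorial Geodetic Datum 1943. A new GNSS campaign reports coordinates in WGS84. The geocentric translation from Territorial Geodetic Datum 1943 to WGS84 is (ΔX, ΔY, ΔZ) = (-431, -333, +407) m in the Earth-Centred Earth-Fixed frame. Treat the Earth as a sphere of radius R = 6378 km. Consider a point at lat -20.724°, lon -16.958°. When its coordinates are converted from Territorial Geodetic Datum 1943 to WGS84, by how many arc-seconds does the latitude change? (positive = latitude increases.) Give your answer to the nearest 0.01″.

Δφ = 8.70″

sin φ = -0.353867, cos φ = 0.935296, sin λ = -0.291671, cos λ = 0.956519.
North component: ΔN = −sin φ cos λ·ΔX − sin φ sin λ·ΔY + cos φ·ΔZ = −(-0.353867)(0.956519)(-431) − (-0.353867)(-0.291671)(-333) + (0.935296)(407) = 269.15 m.
1° of latitude spans πR/180 = 111317 m, so Δφ = 269.15 / 111317 × 3600 = 8.704″.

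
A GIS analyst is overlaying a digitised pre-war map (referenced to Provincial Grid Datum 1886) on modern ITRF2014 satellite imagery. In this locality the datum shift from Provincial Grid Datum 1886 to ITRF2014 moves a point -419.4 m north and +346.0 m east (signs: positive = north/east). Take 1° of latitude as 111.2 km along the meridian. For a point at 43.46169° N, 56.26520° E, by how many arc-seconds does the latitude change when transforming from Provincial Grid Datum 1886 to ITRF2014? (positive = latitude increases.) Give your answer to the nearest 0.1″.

Δφ = -13.6″

1° of latitude = 111.2 km, so Δφ = -419.4 / 111200 = -0.0037716° = -13.578″.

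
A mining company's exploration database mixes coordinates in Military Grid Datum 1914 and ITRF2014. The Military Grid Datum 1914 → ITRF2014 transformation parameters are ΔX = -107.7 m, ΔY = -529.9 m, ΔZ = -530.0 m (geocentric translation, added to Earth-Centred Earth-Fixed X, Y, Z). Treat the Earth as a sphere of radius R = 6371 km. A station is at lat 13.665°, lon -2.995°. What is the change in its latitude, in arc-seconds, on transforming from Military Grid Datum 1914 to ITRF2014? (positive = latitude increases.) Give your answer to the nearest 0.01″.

sin φ = 0.236245, cos φ = 0.971694, sin λ = -0.052249, cos λ = 0.998634.
North component: ΔN = −sin φ cos λ·ΔX − sin φ sin λ·ΔY + cos φ·ΔZ = −(0.236245)(0.998634)(-107.7) − (0.236245)(-0.052249)(-529.9) + (0.971694)(-530.0) = -496.13 m.
1° of latitude spans πR/180 = 111195 m, so Δφ = -496.13 / 111195 × 3600 = -16.062″.

Δφ = -16.06″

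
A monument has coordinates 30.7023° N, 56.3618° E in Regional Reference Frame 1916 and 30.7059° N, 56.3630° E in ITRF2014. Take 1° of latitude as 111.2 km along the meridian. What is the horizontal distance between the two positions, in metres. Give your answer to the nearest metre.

Δφ = 30.7059° − 30.7023° = +0.0036°; Δλ = 56.3630° − 56.3618° = +0.0012°.
ΔN = Δφ × 111200 = 400.3 m; ΔE = Δλ × 111200 × cos(30.7023°) = +0.0012 × 111200 × 0.859832 = 114.7 m.
Distance = √(ΔE² + ΔN²) = √(114.7² + 400.3²) = 416.4 m.

416 m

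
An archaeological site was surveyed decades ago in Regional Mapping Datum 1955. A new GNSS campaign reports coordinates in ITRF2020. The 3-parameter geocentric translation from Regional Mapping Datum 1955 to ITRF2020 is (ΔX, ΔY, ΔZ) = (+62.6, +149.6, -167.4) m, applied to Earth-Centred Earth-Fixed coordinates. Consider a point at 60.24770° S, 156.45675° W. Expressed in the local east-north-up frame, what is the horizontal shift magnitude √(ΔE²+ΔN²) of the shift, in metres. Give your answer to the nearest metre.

216 m

The local east axis at (φ, λ) is (−sin λ, cos λ, 0), so ΔE = −sin(-156.45675°)·62.6 + cos(-156.45675°)·149.6 = -112.14 m.
The local north axis is (−sin φ cos λ, −sin φ sin λ, cos φ), giving ΔN = -49.824 − 51.879 − 83.072 = -184.78 m.
Horizontal magnitude = √(ΔE² + ΔN²) = √((-112.14)² + (-184.78)²) = 216.14 m.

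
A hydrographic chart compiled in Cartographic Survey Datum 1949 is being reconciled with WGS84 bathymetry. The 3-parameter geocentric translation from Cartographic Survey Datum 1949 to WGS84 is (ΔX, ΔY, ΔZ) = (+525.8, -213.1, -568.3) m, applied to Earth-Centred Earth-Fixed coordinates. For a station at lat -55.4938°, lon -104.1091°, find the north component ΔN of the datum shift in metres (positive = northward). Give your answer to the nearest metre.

At φ = -55.4938°, λ = -104.1091°: sin φ = -0.824065, cos φ = 0.566495, sin λ = -0.969833, cos λ = -0.243769.
ΔN = −sin φ cos λ·ΔX − sin φ sin λ·ΔY + cos φ·ΔZ = −(-0.824065)(-0.243769)(525.8) − (-0.824065)(-0.969833)(-213.1) + (0.566495)(-568.3) = -257.25 m.

ΔN = -257 m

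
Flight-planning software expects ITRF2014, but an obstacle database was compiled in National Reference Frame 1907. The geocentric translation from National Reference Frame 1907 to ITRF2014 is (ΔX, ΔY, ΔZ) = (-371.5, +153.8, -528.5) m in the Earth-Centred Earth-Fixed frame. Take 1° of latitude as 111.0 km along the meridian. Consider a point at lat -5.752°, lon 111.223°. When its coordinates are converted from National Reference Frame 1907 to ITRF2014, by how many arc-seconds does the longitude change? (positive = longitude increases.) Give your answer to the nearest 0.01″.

sin φ = -0.100223, cos φ = 0.994965, sin λ = 0.932179, cos λ = -0.361999.
East component: ΔE = −sin λ·ΔX + cos λ·ΔY = −(0.932179)(-371.5) + (-0.361999)(153.8) = 290.63 m.
1° of latitude spans 111000 m; at latitude φ, 1° of longitude spans that × cos φ = 110441.1 m, so Δλ = 290.63 / 110441.1 × 3600 = 9.474″.

Δλ = 9.47″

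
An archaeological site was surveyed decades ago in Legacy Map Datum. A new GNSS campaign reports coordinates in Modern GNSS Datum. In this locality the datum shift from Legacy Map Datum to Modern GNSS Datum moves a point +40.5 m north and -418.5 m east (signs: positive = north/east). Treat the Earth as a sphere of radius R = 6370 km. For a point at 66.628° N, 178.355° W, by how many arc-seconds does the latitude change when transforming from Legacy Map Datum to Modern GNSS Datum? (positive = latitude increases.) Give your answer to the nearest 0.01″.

Δφ = 1.31″

On a sphere of radius R, 1 rad of latitude = R, so Δφ = ΔN / R = 40.5 / 6370000 = 6.3579e-06 rad = 1.311″.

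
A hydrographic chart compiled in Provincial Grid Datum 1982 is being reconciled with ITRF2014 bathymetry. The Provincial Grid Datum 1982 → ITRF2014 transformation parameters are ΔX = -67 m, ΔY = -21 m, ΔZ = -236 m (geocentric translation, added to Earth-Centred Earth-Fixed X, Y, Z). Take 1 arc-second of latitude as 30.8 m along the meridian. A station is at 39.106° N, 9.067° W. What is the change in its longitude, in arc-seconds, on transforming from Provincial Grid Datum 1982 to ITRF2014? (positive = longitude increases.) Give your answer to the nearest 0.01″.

sin φ = 0.630757, cos φ = 0.775980, sin λ = -0.157589, cos λ = 0.987505.
East component: ΔE = −sin λ·ΔX + cos λ·ΔY = −(-0.157589)(-67) + (0.987505)(-21) = -31.30 m.
1° of latitude spans 3600 × 30.80 = 110880 m; at latitude φ, 1° of longitude spans that × cos φ = 86040.7 m, so Δλ = -31.30 / 86040.7 × 3600 = -1.309″.

Δλ = -1.31″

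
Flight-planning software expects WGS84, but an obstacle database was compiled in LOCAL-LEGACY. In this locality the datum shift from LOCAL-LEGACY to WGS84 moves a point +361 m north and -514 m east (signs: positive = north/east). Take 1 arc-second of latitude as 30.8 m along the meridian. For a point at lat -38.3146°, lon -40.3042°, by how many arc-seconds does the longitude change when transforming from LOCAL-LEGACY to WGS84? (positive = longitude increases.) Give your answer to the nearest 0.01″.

At latitude -38.3146°, cos φ = 0.784618.
1″ of longitude at this latitude = 30.80 × cos φ = 24.1662 m, so Δλ = -514.0 / 24.1662 = -21.269″.

Δλ = -21.27″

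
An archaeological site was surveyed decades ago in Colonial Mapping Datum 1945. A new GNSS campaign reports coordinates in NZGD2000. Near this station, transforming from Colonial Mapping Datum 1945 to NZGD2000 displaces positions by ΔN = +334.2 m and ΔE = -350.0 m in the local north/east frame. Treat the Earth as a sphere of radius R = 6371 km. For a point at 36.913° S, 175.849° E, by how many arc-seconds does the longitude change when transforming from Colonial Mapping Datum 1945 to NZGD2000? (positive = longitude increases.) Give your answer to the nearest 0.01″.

At latitude -36.913°, cos φ = 0.799548.
One radian of longitude at latitude φ spans R cos φ, so Δλ = ΔE / (R cos φ) = -350.0 / (6371000 × 0.799548) = -6.8709e-05 rad = -14.172″.

Δλ = -14.17″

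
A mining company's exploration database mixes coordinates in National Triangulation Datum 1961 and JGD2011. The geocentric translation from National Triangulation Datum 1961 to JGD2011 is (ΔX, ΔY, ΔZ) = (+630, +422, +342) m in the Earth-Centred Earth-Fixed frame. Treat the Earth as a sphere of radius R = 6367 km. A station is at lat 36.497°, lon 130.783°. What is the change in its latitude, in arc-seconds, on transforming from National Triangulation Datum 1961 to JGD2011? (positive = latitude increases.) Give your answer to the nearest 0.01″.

sin φ = 0.594781, cos φ = 0.803888, sin λ = 0.757189, cos λ = -0.653196.
North component: ΔN = −sin φ cos λ·ΔX − sin φ sin λ·ΔY + cos φ·ΔZ = −(0.594781)(-0.653196)(630) − (0.594781)(0.757189)(422) + (0.803888)(342) = 329.64 m.
1° of latitude spans πR/180 = 111125 m, so Δφ = 329.64 / 111125 × 3600 = 10.679″.

Δφ = 10.68″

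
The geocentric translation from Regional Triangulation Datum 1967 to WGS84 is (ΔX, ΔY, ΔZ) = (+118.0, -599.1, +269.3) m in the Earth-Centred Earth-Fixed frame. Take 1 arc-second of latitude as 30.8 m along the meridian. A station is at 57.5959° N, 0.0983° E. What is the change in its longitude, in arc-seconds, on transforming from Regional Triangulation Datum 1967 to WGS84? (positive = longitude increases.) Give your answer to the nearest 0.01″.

sin φ = 0.844290, cos φ = 0.535887, sin λ = 0.001716, cos λ = 0.999999.
East component: ΔE = −sin λ·ΔX + cos λ·ΔY = −(0.001716)(118.0) + (0.999999)(-599.1) = -599.30 m.
1° of latitude spans 3600 × 30.80 = 110880 m; at latitude φ, 1° of longitude spans that × cos φ = 59419.2 m, so Δλ = -599.30 / 59419.2 × 3600 = -36.310″.

Δλ = -36.31″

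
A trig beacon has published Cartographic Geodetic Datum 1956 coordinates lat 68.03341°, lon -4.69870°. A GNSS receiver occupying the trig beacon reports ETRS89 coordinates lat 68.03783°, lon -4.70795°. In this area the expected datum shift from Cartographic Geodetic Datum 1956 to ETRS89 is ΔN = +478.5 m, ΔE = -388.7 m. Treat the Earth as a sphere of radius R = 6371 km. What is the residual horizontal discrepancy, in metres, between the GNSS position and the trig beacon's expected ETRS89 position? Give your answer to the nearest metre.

Observed coordinate differences: Δφ = +0.00442°, Δλ = -0.00925°.
Converting to metres (1° lat = 111195 m, cos φ = 0.374066): observed ΔN = 491.5 m, observed ΔE = -384.7 m.
Subtracting the expected shift leaves a residual of 491.5 − (478.5) = 13.0 m north and -384.7 − (-388.7) = 4.0 m east.
Residual distance = √(13.0² + 4.0²) = 13.6 m.

14 m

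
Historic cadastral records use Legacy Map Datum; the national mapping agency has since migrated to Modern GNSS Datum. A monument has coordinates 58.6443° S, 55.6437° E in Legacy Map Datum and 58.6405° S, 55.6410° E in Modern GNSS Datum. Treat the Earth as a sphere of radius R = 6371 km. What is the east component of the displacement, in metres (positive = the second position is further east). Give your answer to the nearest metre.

ΔE = -156 m

Δφ = -58.6405° − -58.6443° = +0.0038°; Δλ = 55.6410° − 55.6437° = -0.0027°.
1° along a meridian = πR/180 = 111195 m.
ΔN = Δφ × 111195 = 422.5 m; ΔE = Δλ × 111195 × cos(-58.6443°) = -0.0027 × 111195 × 0.520350 = -156.2 m.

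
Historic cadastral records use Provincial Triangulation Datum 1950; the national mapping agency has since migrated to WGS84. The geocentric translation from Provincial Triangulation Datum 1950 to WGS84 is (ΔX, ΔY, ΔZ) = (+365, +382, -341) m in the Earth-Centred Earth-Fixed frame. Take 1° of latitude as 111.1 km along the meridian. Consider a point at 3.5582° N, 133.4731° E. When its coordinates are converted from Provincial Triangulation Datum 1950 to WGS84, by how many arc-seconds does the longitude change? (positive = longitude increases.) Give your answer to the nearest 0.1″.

sin φ = 0.062062, cos φ = 0.998072, sin λ = 0.725697, cos λ = -0.688014.
East component: ΔE = −sin λ·ΔX + cos λ·ΔY = −(0.725697)(365) + (-0.688014)(382) = -527.70 m.
1° of latitude spans 111100 m; at latitude φ, 1° of longitude spans that × cos φ = 110885.8 m, so Δλ = -527.70 / 110885.8 × 3600 = -17.132″.

Δλ = -17.1″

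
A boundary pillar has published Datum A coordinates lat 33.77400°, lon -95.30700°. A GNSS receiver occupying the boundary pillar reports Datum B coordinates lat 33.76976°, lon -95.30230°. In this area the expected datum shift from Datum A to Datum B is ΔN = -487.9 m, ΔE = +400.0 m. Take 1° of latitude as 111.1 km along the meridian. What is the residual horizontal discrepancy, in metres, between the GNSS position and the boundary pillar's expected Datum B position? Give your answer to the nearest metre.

Observed coordinate differences: Δφ = -0.00424°, Δλ = +0.00470°.
Converting to metres (1° lat = 111100 m, cos φ = 0.831237): observed ΔN = -471.1 m, observed ΔE = 434.0 m.
Subtracting the expected shift leaves a residual of -471.1 − (-487.9) = 16.8 m north and 434.0 − (400.0) = 34.0 m east.
Residual distance = √(16.8² + 34.0²) = 38.0 m.

38 m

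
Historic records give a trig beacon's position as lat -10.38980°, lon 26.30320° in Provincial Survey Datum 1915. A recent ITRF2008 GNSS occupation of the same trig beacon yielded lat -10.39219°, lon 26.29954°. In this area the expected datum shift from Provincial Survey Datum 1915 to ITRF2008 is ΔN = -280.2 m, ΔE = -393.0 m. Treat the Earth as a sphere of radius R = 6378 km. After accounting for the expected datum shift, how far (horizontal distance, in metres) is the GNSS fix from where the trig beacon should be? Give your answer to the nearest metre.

16 m

Observed coordinate differences: Δφ = -0.00239°, Δλ = -0.00366°.
Converting to metres (1° lat = 111317 m, cos φ = 0.983604): observed ΔN = -266.0 m, observed ΔE = -400.7 m.
Subtracting the expected shift leaves a residual of -266.0 − (-280.2) = 14.2 m north and -400.7 − (-393.0) = -7.7 m east.
Residual distance = √(14.2² + (-7.7)²) = 16.1 m.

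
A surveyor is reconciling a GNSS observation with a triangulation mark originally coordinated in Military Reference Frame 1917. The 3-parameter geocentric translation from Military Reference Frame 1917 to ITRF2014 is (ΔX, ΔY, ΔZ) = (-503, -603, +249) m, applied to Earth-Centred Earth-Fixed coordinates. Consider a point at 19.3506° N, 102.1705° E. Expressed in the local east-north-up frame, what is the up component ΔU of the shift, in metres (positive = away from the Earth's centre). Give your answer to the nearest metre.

ΔU = -374 m

At φ = 19.3506°, λ = 102.1705°: sin φ = 0.331348, cos φ = 0.943509, sin λ = 0.977525, cos λ = -0.210822.
ΔU = cos φ cos λ·ΔX + cos φ sin λ·ΔY + sin φ·ΔZ = (0.943509)(-0.210822)(-503) + (0.943509)(0.977525)(-603) + (0.331348)(249) = -373.59 m.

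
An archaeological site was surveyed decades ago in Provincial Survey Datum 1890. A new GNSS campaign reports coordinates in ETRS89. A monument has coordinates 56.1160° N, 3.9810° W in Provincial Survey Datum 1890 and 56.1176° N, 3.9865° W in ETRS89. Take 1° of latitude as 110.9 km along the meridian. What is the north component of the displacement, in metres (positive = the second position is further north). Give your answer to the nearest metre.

ΔN = 177 m

Δφ = 56.1176° − 56.1160° = +0.0016°; Δλ = -3.9865° − -3.9810° = -0.0055°.
ΔN = Δφ × 110900 = 177.4 m; ΔE = Δλ × 110900 × cos(56.1160°) = -0.0055 × 110900 × 0.557513 = -340.1 m.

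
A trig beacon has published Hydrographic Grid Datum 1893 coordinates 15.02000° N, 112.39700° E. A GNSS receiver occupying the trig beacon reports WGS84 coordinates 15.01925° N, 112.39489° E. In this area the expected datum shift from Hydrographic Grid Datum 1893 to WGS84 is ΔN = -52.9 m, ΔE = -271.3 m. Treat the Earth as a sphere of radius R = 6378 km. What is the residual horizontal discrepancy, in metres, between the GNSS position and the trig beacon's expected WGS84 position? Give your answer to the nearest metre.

Observed coordinate differences: Δφ = -0.00075°, Δλ = -0.00211°.
Converting to metres (1° lat = 111317 m, cos φ = 0.965835): observed ΔN = -83.5 m, observed ΔE = -226.9 m.
Subtracting the expected shift leaves a residual of -83.5 − (-52.9) = -30.6 m north and -226.9 − (-271.3) = 44.4 m east.
Residual distance = √((-30.6)² + 44.4²) = 54.0 m.

54 m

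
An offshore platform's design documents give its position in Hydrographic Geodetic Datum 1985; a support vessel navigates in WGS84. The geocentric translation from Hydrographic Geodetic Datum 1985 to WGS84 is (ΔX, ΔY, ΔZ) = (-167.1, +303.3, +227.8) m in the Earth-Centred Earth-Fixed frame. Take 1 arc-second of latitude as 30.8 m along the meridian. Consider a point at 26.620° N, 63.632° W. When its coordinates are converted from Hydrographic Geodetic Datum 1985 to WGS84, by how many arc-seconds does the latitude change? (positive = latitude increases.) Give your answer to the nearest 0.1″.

Δφ = 11.6″

sin φ = 0.448071, cos φ = 0.893998, sin λ = -0.895960, cos λ = 0.444135.
North component: ΔN = −sin φ cos λ·ΔX − sin φ sin λ·ΔY + cos φ·ΔZ = −(0.448071)(0.444135)(-167.1) − (0.448071)(-0.895960)(303.3) + (0.893998)(227.8) = 358.67 m.
1° of latitude spans 3600 × 30.80 = 110880 m, so Δφ = 358.67 / 110880 × 3600 = 11.645″.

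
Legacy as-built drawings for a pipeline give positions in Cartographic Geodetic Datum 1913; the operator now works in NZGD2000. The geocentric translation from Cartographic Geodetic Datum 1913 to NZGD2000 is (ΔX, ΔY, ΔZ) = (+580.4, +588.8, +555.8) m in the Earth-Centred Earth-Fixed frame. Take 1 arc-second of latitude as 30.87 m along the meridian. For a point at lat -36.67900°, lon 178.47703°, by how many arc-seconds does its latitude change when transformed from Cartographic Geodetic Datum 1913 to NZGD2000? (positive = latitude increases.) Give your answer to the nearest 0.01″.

Δφ = 3.52″

sin φ = -0.597331, cos φ = 0.801995, sin λ = 0.026578, cos λ = -0.999647.
North component: ΔN = −sin φ cos λ·ΔX − sin φ sin λ·ΔY + cos φ·ΔZ = −(-0.597331)(-0.999647)(580.4) − (-0.597331)(0.026578)(588.8) + (0.801995)(555.8) = 108.53 m.
1° of latitude spans 3600 × 30.87 = 111132 m, so Δφ = 108.53 / 111132 × 3600 = 3.516″.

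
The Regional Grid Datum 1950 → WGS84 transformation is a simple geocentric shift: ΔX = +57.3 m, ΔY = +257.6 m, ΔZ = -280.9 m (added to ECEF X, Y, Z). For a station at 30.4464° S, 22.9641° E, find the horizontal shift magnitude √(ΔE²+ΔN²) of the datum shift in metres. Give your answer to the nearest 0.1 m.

270.6 m

The local east axis at (φ, λ) is (−sin λ, cos λ, 0), so ΔE = −sin(22.9641°)·57.3 + cos(22.9641°)·257.6 = 214.83 m.
The local north axis is (−sin φ cos λ, −sin φ sin λ, cos φ), giving ΔN = 26.735 + 50.928 − 242.165 = -164.50 m.
Horizontal magnitude = √(ΔE² + ΔN²) = √(214.83² + (-164.50)²) = 270.58 m.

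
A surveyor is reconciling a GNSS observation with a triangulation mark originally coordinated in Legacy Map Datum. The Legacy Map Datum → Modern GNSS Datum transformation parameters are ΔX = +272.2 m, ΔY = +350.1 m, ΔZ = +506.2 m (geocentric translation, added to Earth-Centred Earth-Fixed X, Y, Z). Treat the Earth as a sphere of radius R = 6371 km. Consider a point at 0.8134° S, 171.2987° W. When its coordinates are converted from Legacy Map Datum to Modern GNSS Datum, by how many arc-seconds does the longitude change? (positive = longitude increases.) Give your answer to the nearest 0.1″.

sin φ = -0.014196, cos φ = 0.999899, sin λ = -0.151283, cos λ = -0.988490.
East component: ΔE = −sin λ·ΔX + cos λ·ΔY = −(-0.151283)(272.2) + (-0.988490)(350.1) = -304.89 m.
1° of latitude spans πR/180 = 111195 m; at latitude φ, 1° of longitude spans that × cos φ = 111183.7 m, so Δλ = -304.89 / 111183.7 × 3600 = -9.872″.

Δλ = -9.9″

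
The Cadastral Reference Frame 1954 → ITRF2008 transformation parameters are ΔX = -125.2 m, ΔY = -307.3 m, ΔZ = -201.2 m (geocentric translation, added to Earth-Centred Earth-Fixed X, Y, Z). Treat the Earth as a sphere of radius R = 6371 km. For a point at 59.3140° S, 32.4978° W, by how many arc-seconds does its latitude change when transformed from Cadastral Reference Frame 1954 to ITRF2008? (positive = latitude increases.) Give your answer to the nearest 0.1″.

sin φ = -0.859977, cos φ = 0.510333, sin λ = -0.537267, cos λ = 0.843412.
North component: ΔN = −sin φ cos λ·ΔX − sin φ sin λ·ΔY + cos φ·ΔZ = −(-0.859977)(0.843412)(-125.2) − (-0.859977)(-0.537267)(-307.3) + (0.510333)(-201.2) = -51.50 m.
1° of latitude spans πR/180 = 111195 m, so Δφ = -51.50 / 111195 × 3600 = -1.667″.

Δφ = -1.7″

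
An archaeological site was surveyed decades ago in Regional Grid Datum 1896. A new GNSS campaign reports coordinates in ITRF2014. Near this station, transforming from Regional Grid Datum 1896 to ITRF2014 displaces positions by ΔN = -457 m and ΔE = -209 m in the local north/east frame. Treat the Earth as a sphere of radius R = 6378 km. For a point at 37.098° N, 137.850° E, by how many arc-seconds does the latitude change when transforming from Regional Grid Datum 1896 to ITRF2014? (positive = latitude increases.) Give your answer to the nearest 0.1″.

On a sphere of radius R, 1 rad of latitude = R, so Δφ = ΔN / R = -457.0 / 6378000 = -7.1653e-05 rad = -14.779″.

Δφ = -14.8″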